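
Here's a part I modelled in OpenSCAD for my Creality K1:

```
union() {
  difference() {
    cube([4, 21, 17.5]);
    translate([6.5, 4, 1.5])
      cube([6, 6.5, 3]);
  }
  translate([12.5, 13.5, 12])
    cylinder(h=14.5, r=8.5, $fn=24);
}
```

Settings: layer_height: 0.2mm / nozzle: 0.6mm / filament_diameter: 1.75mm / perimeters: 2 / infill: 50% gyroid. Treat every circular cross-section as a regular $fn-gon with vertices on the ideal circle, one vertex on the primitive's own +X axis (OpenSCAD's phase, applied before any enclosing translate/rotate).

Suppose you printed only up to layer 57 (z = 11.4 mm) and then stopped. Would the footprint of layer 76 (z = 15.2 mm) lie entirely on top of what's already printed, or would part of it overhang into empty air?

part overhangs

Compare the two slices. At z = 11.4: the cube (footprint 4×21) is included at this height (area 84.00 mm²); the cube at (6.5, 4) does not reach this height (z outside [1.5, 4.5]); Taking the first minus the rest: none of the subtracted shapes is present at this height, so the 4×21 cube is unchanged — area = 84.00 mm²; the cylinder at (12.5, 13.5) is absent (z outside [12, 26.5]); Merging all regions: only that combined region is present, so the union is just that shape — area = 84.00 mm². At z = 15.2: the 4×21 cube contributes its full rectangle (area 84.00 mm²); the cube at (6.5, 4) is not intersected at this z (z outside [1.5, 4.5]); Subtracting the remaining from the first: none of the subtracted shapes is present at this height, so the 4×21 cube is unchanged — area = 84.00 mm²; the cylinder at (12.5, 13.5): section is a regular 24-gon, circumradius r=8.5 (area = (24/2)·8.500²·sin(360°/24) = 224.40 mm²); Taking the union: the 2 present regions are separate (no shared area or edge), so areas and boundary lengths simply add and each stays a separate island — area = 308.40 mm². Checking containment: at z = 15.2 the cross-section extends beyond the z = 11.4 cross-section by about 224.40 mm².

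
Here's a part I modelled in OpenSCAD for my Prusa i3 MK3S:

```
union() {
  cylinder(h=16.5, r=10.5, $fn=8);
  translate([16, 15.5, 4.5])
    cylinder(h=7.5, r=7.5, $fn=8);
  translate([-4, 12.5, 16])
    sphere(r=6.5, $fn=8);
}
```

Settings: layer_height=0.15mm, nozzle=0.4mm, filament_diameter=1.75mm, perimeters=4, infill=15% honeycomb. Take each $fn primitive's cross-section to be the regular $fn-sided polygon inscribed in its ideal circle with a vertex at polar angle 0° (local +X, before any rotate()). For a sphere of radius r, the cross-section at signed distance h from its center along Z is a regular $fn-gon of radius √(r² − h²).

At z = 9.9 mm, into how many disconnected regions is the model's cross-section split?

At z = 9.9 mm: the r=10.5 cylinder contributes a regular 8-gon of circumradius 10.5; the r=7.5 cylinder at (16, 15.5) gives a regular 8-gon of circumradius 7.5 (constant along its height); the sphere at (-4, 12.5): section is a regular 8-gon, circumradius = √(r²−h²) = √(6.5²−6.1²) = 2.245; Taking the union: the 3 present regions are separate (no shared area or edge), so areas and boundary lengths simply add and each stays a separate island — 3 connected regions. The result has 3 disconnected regions.

3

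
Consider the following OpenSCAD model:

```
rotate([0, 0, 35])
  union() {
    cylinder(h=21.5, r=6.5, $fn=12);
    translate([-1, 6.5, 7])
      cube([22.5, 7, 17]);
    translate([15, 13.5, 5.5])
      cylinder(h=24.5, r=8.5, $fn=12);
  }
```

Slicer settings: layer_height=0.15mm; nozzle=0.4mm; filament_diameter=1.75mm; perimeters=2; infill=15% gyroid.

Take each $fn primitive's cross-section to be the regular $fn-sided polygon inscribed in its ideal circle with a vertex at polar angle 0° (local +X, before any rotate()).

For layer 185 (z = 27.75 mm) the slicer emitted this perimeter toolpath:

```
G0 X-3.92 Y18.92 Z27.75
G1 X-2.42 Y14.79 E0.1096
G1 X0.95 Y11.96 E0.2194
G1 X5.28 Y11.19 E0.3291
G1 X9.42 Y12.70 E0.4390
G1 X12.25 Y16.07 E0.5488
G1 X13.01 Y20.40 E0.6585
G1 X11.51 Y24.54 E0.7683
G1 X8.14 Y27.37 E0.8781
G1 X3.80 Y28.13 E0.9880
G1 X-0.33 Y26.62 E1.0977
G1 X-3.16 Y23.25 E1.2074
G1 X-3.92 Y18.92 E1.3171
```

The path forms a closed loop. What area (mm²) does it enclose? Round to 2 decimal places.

Apply the shoelace formula to the sequence of (X, Y) vertices; enclosed area = 216.76 mm².

216.76 mm²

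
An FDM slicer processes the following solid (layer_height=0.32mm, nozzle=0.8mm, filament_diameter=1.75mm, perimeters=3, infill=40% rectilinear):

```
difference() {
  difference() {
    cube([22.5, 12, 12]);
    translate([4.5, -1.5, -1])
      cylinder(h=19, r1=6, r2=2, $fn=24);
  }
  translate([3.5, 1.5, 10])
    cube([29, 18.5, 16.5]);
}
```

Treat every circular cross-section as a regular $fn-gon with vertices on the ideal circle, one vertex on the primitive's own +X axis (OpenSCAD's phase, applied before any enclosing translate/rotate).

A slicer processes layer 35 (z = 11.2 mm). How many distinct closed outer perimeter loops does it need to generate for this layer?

2

At z = 11.2 mm: the cube (footprint 22.5×12) is included at this height; the cone at (4.5, -1.5) contributes a regular 24-gon of circumradius 3.432 (interpolated between r1=6 and r2=2 at t=0.642); Taking the first minus the rest: starting from the 22.5×12 cube, the cone at (4.5, -1.5) partially overlaps it — only the 8.39 mm² overlap (of its 36.57 mm²) is removed, clipping the outline — 1 connected region; the 29×18.5 cube at (3.5, 1.5) contributes its full rectangle; Subtracting the remaining from the first: starting from that combined region, the 29×18.5 cube at (3.5, 1.5) partially overlaps it — only the 198.69 mm² overlap (of its 536.50 mm²) is removed, clipping the outline — 2 connected regions. The result has 2 disconnected regions.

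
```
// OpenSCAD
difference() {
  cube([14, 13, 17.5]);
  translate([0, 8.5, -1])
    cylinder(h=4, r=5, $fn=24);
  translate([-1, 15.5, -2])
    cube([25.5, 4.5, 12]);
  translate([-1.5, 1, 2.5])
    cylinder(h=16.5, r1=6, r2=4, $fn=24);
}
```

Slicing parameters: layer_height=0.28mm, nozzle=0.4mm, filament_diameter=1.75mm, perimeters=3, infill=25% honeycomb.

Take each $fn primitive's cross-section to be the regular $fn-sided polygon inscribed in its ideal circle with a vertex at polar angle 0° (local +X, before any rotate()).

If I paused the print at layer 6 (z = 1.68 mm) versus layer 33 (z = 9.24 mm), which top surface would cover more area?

layer 33 (z = 9.24 mm)

Layer 6 (z = 1.68): the cube is present — its section is the full 14×13 rectangle (area 182.00 mm²); the cylinder at (0, 8.5): section is a regular 24-gon, circumradius r=5 (area = (24/2)·5.000²·sin(360°/24) = 77.65 mm²); the cube at (-1, 15.5) is present — its section is the full 25.5×4.5 rectangle (area 114.75 mm²); the cone at (-1.5, 1) does not reach this height (z outside [2.5, 19]); Subtracting the remaining from the first: starting from the 14×13 cube (182.00 mm²), the r=5 cylinder at (0, 8.5) partially overlaps it — only the 38.15 mm² overlap (of its 77.65 mm²) is removed, clipping the outline; the 25.5×4.5 cube at (-1, 15.5) misses the remaining region (no effect) — area = 143.85 mm². So its area = 143.85 mm². Layer 33 (z = 9.24): the cube (footprint 14×13) is included at this height (area 182.00 mm²); the cylinder at (0, 8.5) does not reach this height (z outside [-1, 3]); the cube at (-1, 15.5) (footprint 25.5×4.5) is included at this height (area 114.75 mm²); the cone at (-1.5, 1) contributes a regular 24-gon of circumradius 5.183 (interpolated between r1=6 and r2=4 at t=0.408) (area = (24/2)·5.183²·sin(360°/24) = 83.43 mm²); After the difference (first − rest): starting from the 14×13 cube (182.00 mm²), the 25.5×4.5 cube at (-1, 15.5) misses the remaining region (no effect); the cone at (-1.5, 1) partially overlaps it — only the 16.85 mm² overlap (of its 83.43 mm²) is removed, clipping the outline — area = 165.15 mm². So its area = 165.15 mm². Layer 33 is larger (165.15 vs 143.85 mm²).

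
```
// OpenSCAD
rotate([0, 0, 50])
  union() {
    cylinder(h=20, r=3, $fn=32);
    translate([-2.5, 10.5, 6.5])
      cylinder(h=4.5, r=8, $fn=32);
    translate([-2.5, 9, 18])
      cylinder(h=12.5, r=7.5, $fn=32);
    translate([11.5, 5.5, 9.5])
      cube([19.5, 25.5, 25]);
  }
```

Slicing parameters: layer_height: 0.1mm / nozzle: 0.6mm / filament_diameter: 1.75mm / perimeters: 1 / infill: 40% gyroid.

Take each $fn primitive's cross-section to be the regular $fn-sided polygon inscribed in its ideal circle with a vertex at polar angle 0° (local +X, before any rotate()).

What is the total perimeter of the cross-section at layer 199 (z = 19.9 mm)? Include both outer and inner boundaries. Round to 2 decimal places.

147.06 mm

At z = 19.9 mm: the r=3 cylinder gives a regular 32-gon of circumradius 3 (constant along its height) (perimeter = 2·32·3.000·sin(180°/32) = 18.82 mm); the cylinder at (-2.5, 10.5) is not intersected at this z (z outside [6.5, 11]); the cylinder at (-2.5, 9): section is a regular 32-gon, circumradius r=7.5 (perimeter = 2·32·7.500·sin(180°/32) = 47.05 mm); the 19.5×25.5 cube at (11.5, 5.5) contributes its full rectangle (perimeter 90.00 mm); Combining (union): the regions partially overlap (shared area 3.18 mm²), so the edge portions inside another operand are dropped and the merged outline is re-measured after clipping — boundary = 147.06 mm; (rotated 50° about Z; rotation is an isometry so areas/perimeters/island counts are preserved). Overall, the cross-section has 2 separate islands. Total boundary length (outer) = 147.06 mm.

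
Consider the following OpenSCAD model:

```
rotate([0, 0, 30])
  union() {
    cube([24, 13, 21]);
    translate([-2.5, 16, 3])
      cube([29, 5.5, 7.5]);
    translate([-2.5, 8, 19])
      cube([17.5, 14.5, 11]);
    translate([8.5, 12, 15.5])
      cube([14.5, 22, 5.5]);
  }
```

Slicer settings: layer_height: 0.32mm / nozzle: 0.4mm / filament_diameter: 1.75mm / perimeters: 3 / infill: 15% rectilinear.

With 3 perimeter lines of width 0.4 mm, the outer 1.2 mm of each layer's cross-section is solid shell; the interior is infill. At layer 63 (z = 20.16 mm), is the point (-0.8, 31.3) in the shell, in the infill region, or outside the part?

infill

At z = 20.16 mm: the cube is present — its section is the full 24×13 rectangle; the cube at (-2.5, 16) is absent (z outside [3, 10.5]); the cube at (-2.5, 8) (footprint 17.5×14.5) is included at this height; the 14.5×22 cube at (8.5, 12) contributes its full rectangle; Combining (union): the regions partially overlap (shared area 151.25 mm²), so overlapping operands fuse into one piece — 1 connected region; (rotated 30° about Z; rotation is an isometry so areas/perimeters/island counts are preserved). Overall, the cross-section is a single solid region. Undo the 30° rotation: the query point maps to (14.957, 27.507) in the un-rotated model frame. The nearest boundary edge runs (8.50, 22.50)→(8.50, 34.00); distance from the point to it = 6.46 mm. The point is inside the cross-section and 6.46 mm from the nearest boundary — more than the 1.2 mm shell width (3 × 0.4), so it's in the infill interior.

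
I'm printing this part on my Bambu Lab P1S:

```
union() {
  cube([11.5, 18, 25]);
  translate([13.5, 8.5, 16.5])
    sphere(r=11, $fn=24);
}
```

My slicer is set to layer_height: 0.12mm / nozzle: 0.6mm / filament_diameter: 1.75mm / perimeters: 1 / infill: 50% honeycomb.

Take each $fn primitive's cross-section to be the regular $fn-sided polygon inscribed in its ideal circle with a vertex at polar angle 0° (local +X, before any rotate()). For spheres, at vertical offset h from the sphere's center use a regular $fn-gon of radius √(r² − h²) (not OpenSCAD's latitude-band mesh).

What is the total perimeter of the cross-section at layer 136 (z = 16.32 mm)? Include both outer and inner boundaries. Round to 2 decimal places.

At z = 16.32 mm: the cube is present — its section is the full 11.5×18 rectangle (perimeter 59.00 mm); the r=11 sphere at (13.5, 8.5) contributes a regular 24-gon of circumradius √(11²−0.18²) = 10.999 (perimeter = 2·24·10.999·sin(180°/24) = 68.91 mm); Combining (union): the regions partially overlap (shared area 135.16 mm²), so the edge portions inside another operand are dropped and the merged outline is re-measured after clipping — boundary = 80.30 mm. Overall, the cross-section is a single solid region. Total boundary length (outer) = 80.30 mm.

80.30 mm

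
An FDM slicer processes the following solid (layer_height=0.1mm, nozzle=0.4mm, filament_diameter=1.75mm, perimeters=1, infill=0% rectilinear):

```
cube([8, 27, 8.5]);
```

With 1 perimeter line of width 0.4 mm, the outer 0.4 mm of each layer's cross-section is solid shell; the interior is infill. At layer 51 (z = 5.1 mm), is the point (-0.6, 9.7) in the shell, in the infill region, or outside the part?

outside

At z = 5.1 mm: the 8×27 cube contributes its full rectangle. Overall, the cross-section is a single solid region. The nearest boundary edge runs (0.00, 27.00)→(0.00, 0.00); distance from the point to it = 0.60 mm. The point is not inside any of the regions above, so it lies outside the cross-section (0.60 mm from the nearest boundary).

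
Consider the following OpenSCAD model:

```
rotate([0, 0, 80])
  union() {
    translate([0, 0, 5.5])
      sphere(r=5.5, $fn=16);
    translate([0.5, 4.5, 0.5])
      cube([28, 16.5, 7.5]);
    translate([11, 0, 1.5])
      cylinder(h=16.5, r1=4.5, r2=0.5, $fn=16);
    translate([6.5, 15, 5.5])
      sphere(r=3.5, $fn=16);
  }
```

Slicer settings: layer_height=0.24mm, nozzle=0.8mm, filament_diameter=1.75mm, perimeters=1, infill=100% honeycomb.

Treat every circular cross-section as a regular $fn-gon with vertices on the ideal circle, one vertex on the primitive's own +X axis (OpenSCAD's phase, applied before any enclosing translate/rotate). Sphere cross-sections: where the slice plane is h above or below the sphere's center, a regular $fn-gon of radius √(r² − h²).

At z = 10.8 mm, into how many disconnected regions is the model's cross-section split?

2

At z = 10.8 mm: the r=5.5 sphere contributes a regular 16-gon of circumradius √(5.5²−5.3²) = 1.470; the cube at (0.5, 4.5) is absent (z outside [0.5, 8]); the cone at (11, 0) contributes a regular 16-gon of circumradius 2.245 (interpolated between r1=4.5 and r2=0.5 at t=0.564); the sphere at (6.5, 15) does not reach this height (|z−center|=5.300 > r=3.5); Merging all regions: the 2 present regions are separate (no shared area or edge), so areas and boundary lengths simply add and each stays a separate island — 2 connected regions; (rotated 80° about Z; rotation is an isometry so areas/perimeters/island counts are preserved). The result has 2 disconnected regions.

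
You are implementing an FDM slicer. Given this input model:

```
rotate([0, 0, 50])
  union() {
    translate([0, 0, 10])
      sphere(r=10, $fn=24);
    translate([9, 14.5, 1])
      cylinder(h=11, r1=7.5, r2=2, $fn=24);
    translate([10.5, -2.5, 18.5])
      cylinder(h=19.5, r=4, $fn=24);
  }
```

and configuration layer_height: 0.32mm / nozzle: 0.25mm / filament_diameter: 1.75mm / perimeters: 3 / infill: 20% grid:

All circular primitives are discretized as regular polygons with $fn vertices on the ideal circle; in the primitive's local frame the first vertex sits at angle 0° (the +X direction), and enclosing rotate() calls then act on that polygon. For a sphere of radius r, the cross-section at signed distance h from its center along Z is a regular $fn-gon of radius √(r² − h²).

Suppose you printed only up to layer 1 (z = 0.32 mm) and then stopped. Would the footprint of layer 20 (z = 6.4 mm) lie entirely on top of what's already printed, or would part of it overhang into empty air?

part overhangs

Compare the two slices. At z = 0.32: the sphere: section is a regular 24-gon, circumradius = √(r²−h²) = √(10²−9.68²) = 2.510 (area = (24/2)·2.510²·sin(360°/24) = 19.56 mm²); the cone at (9, 14.5) does not reach this height (z outside [1, 12]); the cylinder at (10.5, -2.5) is not intersected at this z (z outside [18.5, 38]); Taking the union: only the r=10 sphere is present, so the union is just that shape — area = 19.56 mm²; (rotated 50° about Z; rotation is an isometry so areas/perimeters/island counts are preserved). At z = 6.4: the sphere: section is a regular 24-gon, circumradius = √(r²−h²) = √(10²−3.6²) = 9.330 (area = (24/2)·9.330²·sin(360°/24) = 270.33 mm²); the cone at (9, 14.5) (r1=7.5→r2=2) has section circumradius 4.800 here — a regular 24-gon (area = (24/2)·4.800²·sin(360°/24) = 71.56 mm²); the cylinder at (10.5, -2.5) is not intersected at this z (z outside [18.5, 38]); Taking the union: the 2 present regions are separate (no shared area or edge), so areas and boundary lengths simply add and each stays a separate island — area = 341.89 mm²; (whole slice rotated 50° about Z — lengths, areas and connectivity unchanged). Checking containment: at z = 6.4 the cross-section extends beyond the z = 0.32 cross-section by about 322.33 mm².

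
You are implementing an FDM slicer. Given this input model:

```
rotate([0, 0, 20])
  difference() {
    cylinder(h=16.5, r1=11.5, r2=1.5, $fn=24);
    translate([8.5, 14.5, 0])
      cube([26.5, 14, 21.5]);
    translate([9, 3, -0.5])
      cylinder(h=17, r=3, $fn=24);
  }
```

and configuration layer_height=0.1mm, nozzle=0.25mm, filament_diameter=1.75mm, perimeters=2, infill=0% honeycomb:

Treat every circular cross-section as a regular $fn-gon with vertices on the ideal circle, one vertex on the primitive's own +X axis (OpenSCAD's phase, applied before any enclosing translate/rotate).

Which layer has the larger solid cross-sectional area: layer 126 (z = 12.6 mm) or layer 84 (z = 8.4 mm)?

Layer 126 (z = 12.6): the cone (r1=11.5→r2=1.5) has section circumradius 3.864 here — a regular 24-gon (area = (24/2)·3.864²·sin(360°/24) = 46.36 mm²); the cube at (8.5, 14.5) (footprint 26.5×14) is included at this height (area 371.00 mm²); the r=3 cylinder at (9, 3) contributes a regular 24-gon of circumradius 3 (area = (24/2)·3.000²·sin(360°/24) = 27.95 mm²); Taking the first minus the rest: starting from the cone (46.36 mm²), the 26.5×14 cube at (8.5, 14.5) misses the remaining region (no effect); the r=3 cylinder at (9, 3) misses the remaining region (no effect) — area = 46.36 mm²; (whole slice rotated 20° about Z — lengths, areas and connectivity unchanged). So its area = 46.36 mm². Layer 84 (z = 8.4): the cone: at t=0.509 of its height the radius interpolates to r₁+(r₂−r₁)t = 6.409, giving a regular 24-gon of that circumradius (area = (24/2)·6.409²·sin(360°/24) = 127.58 mm²); the cube at (8.5, 14.5) is present — its section is the full 26.5×14 rectangle (area 371.00 mm²); the r=3 cylinder at (9, 3) gives a regular 24-gon of circumradius 3 (constant along its height) (area = (24/2)·3.000²·sin(360°/24) = 27.95 mm²); Subtracting the remaining from the first: starting from the cone (127.58 mm²), the 26.5×14 cube at (8.5, 14.5) misses the remaining region (no effect); the r=3 cylinder at (9, 3) misses the remaining region (no effect) — area = 127.58 mm²; (whole slice rotated 20° about Z — lengths, areas and connectivity unchanged). So its area = 127.58 mm². Layer 84 is larger (127.58 vs 46.36 mm²).

layer 84 (z = 8.4 mm)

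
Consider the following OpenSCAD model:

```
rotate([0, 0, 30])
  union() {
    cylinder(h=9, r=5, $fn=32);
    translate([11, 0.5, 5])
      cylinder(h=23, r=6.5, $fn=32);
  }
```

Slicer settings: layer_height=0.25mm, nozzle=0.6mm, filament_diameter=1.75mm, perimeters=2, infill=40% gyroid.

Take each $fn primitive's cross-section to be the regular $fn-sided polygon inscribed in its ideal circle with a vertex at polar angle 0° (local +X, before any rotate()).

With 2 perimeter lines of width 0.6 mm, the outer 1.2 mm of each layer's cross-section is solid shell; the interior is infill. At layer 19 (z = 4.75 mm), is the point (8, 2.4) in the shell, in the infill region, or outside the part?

outside

At z = 4.75 mm: the r=5 cylinder gives a regular 32-gon of circumradius 5 (constant along its height); the cylinder at (11, 0.5) is not intersected at this z (z outside [5, 28]); Combining (union): only the r=5 cylinder is present, so the union is just that shape — 1 connected region; (whole slice rotated 30° about Z — lengths, areas and connectivity unchanged). Overall, the cross-section is a single solid region. Undo the 30° rotation: the query point maps to (8.128, -1.922) in the un-rotated model frame. The nearest boundary edge runs (4.62, -1.91)→(4.90, -0.98); distance from the point to it = 3.36 mm. The point is not inside any of the regions above, so it lies outside the cross-section (3.36 mm from the nearest boundary).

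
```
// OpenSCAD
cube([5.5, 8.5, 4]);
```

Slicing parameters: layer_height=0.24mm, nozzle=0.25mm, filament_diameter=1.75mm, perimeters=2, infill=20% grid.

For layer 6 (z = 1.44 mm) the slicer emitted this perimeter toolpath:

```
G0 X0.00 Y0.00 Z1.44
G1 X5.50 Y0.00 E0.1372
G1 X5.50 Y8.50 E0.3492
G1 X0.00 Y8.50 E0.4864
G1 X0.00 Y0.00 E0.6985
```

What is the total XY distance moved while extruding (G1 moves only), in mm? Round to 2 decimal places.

28.00 mm

Sum the Euclidean lengths of each G1 segment: total = 28.00 mm.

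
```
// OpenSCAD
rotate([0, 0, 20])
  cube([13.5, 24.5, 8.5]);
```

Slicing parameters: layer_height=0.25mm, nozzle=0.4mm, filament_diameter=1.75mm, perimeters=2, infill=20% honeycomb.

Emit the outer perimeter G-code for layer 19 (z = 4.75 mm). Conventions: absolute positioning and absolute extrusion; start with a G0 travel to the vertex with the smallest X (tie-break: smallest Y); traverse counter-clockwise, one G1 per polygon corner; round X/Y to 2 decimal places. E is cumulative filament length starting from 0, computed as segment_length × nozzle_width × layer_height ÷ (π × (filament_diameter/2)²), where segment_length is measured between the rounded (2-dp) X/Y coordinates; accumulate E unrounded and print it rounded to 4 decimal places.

At z = 4.75 mm: the cube (footprint 13.5×24.5) is included at this height; (rotated 20° about Z; rotation is an isometry so areas/perimeters/island counts are preserved). The outline is a single polygon with 4 vertices. Extrusion per mm of travel: 0.4 × 0.25 / (π × 0.875²) = 0.041575. Accumulating E over each segment gives final E = 3.1599.

G0 X-8.38 Y23.02 Z4.75
G1 X0.00 Y0.00 E1.0185
G1 X12.69 Y4.62 E1.5800
G1 X4.31 Y27.64 E2.5985
G1 X-8.38 Y23.02 E3.1599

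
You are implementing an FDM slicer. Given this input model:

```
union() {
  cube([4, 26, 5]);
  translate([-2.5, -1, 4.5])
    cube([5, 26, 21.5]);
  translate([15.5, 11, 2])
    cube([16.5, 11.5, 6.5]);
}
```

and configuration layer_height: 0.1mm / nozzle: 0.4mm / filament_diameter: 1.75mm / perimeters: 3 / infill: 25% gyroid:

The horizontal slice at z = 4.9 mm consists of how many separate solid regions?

At z = 4.9 mm: the 4×26 cube contributes its full rectangle; the cube at (-2.5, -1) (footprint 5×26) is included at this height; the cube at (15.5, 11) (footprint 16.5×11.5) is included at this height; Combining (union): the regions partially overlap (shared area 62.50 mm²), so overlapping operands fuse into one piece — 2 connected regions. The result has 2 disconnected regions.

2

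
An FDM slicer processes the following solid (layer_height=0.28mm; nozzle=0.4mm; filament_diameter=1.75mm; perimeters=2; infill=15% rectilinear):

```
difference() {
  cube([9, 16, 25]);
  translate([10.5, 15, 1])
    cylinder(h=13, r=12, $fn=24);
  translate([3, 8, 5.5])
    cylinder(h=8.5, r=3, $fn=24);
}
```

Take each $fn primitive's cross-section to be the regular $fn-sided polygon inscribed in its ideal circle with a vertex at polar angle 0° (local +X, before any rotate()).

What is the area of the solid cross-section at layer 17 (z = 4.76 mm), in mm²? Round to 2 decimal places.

At z = 4.76 mm: the cube (footprint 9×16) is included at this height (area 144.00 mm²); the r=12 cylinder at (10.5, 15) gives a regular 24-gon of circumradius 12 (constant along its height) (area = (24/2)·12.000²·sin(360°/24) = 447.24 mm²); the cylinder at (3, 8) does not reach this height (z outside [5.5, 14]); Taking the first minus the rest: starting from the 9×16 cube (144.00 mm²), the r=12 cylinder at (10.5, 15) partially overlaps it — only the 97.50 mm² overlap (of its 447.24 mm²) is removed, clipping the outline — area = 46.50 mm². Overall, the cross-section is a single solid region. Net area = 46.50 mm².

46.50 mm²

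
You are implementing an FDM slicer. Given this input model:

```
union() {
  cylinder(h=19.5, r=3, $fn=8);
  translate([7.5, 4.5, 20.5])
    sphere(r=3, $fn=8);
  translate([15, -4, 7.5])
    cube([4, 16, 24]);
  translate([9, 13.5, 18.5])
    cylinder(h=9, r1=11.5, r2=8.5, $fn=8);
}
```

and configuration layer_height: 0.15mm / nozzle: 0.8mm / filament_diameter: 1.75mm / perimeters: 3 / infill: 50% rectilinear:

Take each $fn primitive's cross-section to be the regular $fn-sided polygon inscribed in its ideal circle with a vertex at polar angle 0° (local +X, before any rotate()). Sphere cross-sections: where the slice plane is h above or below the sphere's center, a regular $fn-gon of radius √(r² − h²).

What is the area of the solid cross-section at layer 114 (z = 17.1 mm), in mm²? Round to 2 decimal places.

At z = 17.1 mm: the r=3 cylinder gives a regular 8-gon of circumradius 3 (constant along its height) (area = (8/2)·3.000²·sin(360°/8) = 25.46 mm²); the sphere at (7.5, 4.5) is not intersected at this z (|z−center|=3.400 > r=3); the cube at (15, -4) (footprint 4×16) is included at this height (area 64.00 mm²); the cone at (9, 13.5) is not intersected at this z (z outside [18.5, 27.5]); Merging all regions: the 2 present regions are separate (no shared area or edge), so areas and boundary lengths simply add and each stays a separate island — area = 89.46 mm². Overall, the cross-section has 2 separate islands. Net area = 89.46 mm².

89.46 mm²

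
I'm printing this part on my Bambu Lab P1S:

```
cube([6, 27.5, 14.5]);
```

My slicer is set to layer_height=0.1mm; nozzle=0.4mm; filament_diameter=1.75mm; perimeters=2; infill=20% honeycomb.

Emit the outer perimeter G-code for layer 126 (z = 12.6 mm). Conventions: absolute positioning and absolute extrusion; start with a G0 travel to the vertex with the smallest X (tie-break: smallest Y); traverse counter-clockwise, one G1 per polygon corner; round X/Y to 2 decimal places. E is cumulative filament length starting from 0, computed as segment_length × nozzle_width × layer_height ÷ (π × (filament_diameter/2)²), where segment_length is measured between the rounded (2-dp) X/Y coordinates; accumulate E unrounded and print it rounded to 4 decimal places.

G0 X0.00 Y0.00 Z12.60
G1 X6.00 Y0.00 E0.0998
G1 X6.00 Y27.50 E0.5571
G1 X0.00 Y27.50 E0.6569
G1 X0.00 Y0.00 E1.1142

At z = 12.6 mm: the 6×27.5 cube contributes its full rectangle. The outline is a single polygon with 4 vertices. Extrusion per mm of travel: 0.4 × 0.1 / (π × 0.875²) = 0.016630. Accumulating E over each segment gives final E = 1.1142.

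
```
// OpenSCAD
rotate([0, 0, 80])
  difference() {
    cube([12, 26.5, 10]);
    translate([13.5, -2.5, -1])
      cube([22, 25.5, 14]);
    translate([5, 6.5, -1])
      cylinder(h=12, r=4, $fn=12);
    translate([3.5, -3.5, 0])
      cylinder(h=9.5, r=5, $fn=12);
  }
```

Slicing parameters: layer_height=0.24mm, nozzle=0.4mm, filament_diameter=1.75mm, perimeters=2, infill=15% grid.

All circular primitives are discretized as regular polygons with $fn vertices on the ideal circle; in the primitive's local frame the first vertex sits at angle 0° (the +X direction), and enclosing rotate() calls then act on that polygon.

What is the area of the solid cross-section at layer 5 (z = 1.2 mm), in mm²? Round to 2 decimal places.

At z = 1.2 mm: the cube is present — its section is the full 12×26.5 rectangle (area 318.00 mm²); the 22×25.5 cube at (13.5, -2.5) contributes its full rectangle (area 561.00 mm²); the cylinder at (5, 6.5): section is a regular 12-gon, circumradius r=4 (area = (12/2)·4.000²·sin(360°/12) = 48.00 mm²); the cylinder at (3.5, -3.5): section is a regular 12-gon, circumradius r=5 (area = (12/2)·5.000²·sin(360°/12) = 75.00 mm²); After the difference (first − rest): starting from the 12×26.5 cube (318.00 mm²), the 22×25.5 cube at (13.5, -2.5) misses the remaining region (no effect); the r=4 cylinder at (5, 6.5) lies wholly inside it (removes its full 48.00 mm² and its 24.85 mm outline becomes a hole wall); the r=5 cylinder at (3.5, -3.5) partially overlaps it — only the 6.51 mm² overlap (of its 75.00 mm²) is removed, clipping the outline — area = 263.49 mm²; (whole slice rotated 80° about Z — lengths, areas and connectivity unchanged). Overall, the cross-section is one region with 1 hole. Net area = 263.49 mm².

263.49 mm²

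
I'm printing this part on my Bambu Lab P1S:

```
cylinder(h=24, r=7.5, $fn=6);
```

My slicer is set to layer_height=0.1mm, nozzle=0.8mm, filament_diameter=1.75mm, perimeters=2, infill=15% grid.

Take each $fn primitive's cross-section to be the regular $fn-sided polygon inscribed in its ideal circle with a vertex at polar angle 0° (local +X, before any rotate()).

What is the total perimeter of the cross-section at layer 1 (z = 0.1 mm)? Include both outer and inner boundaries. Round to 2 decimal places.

At z = 0.1 mm: the cylinder: section is a regular 6-gon, circumradius r=7.5 (perimeter = 2·6·7.500·sin(180°/6) = 45.00 mm). Overall, the cross-section is a single solid region. Total boundary length (outer) = 45.00 mm.

45.00 mm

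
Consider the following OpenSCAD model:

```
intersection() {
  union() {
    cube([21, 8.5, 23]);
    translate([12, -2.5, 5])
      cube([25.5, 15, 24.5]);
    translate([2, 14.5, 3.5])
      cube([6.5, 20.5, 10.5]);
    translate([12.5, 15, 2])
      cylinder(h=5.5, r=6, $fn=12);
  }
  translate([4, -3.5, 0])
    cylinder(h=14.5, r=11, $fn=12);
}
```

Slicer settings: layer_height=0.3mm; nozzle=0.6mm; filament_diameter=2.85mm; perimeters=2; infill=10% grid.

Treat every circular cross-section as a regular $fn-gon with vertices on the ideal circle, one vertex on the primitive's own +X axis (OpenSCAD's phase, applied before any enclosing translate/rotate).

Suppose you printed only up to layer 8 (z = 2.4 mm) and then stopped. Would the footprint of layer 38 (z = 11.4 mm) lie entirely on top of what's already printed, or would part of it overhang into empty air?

Compare the two slices. At z = 2.4: the 21×8.5 cube contributes its full rectangle (area 178.50 mm²); the cube at (12, -2.5) does not reach this height (z outside [5, 29.5]); the cube at (2, 14.5) is absent (z outside [3.5, 14]); the r=6 cylinder at (12.5, 15) contributes a regular 12-gon of circumradius 6 (area = (12/2)·6.000²·sin(360°/12) = 108.00 mm²); Taking the union: the 2 present regions are separate (no shared area or edge), so areas and boundary lengths simply add and each stays a separate island — area = 286.50 mm²; the r=11 cylinder at (4, -3.5) gives a regular 12-gon of circumradius 11 (constant along its height) (area = (12/2)·11.000²·sin(360°/12) = 363.00 mm²); Keeping only the common overlap: the r=11 cylinder at (4, -3.5) partially overlaps the result so far; clipping to the common part keeps 81.75 mm² — area = 81.75 mm². At z = 11.4: the cube is present — its section is the full 21×8.5 rectangle (area 178.50 mm²); the 25.5×15 cube at (12, -2.5) contributes its full rectangle (area 382.50 mm²); the cube at (2, 14.5) (footprint 6.5×20.5) is included at this height (area 133.25 mm²); the cylinder at (12.5, 15) is absent (z outside [2, 7.5]); Merging all regions: the regions partially overlap — summed areas 694.25 mm² minus the doubly-counted overlap 76.50 mm² gives 617.75 mm² — area = 617.75 mm²; the cylinder at (4, -3.5): section is a regular 12-gon, circumradius r=11 (area = (12/2)·11.000²·sin(360°/12) = 363.00 mm²); Keeping only the common overlap: the r=11 cylinder at (4, -3.5) partially overlaps the result so far; clipping to the common part keeps 87.74 mm² — area = 87.74 mm². Checking containment: at z = 11.4 the cross-section extends beyond the z = 2.4 cross-section by about 5.99 mm².

part overhangs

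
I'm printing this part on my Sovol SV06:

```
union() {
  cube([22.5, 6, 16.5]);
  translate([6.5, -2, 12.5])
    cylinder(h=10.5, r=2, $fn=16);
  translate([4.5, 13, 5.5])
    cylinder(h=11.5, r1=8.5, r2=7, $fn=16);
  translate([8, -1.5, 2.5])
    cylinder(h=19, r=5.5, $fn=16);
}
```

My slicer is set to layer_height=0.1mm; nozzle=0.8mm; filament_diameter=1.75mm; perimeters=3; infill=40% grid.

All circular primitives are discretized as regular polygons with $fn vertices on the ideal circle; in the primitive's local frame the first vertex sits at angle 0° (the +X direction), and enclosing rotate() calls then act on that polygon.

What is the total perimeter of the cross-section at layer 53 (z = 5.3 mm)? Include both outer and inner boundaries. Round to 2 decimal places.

66.82 mm

At z = 5.3 mm: the cube is present — its section is the full 22.5×6 rectangle (perimeter 57.00 mm); the cylinder at (6.5, -2) is not intersected at this z (z outside [12.5, 23]); the cone at (4.5, 13) is not intersected at this z (z outside [5.5, 17]); the r=5.5 cylinder at (8, -1.5) contributes a regular 16-gon of circumradius 5.5 (perimeter = 2·16·5.500·sin(180°/16) = 34.34 mm); Taking the union: the regions partially overlap (shared area 30.25 mm²), so the edge portions inside another operand are dropped and the merged outline is re-measured after clipping — boundary = 66.82 mm. Overall, the cross-section is a single solid region. Total boundary length (outer) = 66.82 mm.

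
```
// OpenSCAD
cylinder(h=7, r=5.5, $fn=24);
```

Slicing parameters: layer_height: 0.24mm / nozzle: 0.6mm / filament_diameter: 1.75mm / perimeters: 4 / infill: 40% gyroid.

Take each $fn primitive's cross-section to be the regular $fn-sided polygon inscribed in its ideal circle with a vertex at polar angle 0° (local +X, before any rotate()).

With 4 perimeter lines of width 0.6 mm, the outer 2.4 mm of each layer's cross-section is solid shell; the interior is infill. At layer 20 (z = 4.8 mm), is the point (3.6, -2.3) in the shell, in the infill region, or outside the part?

At z = 4.8 mm: the cylinder: section is a regular 24-gon, circumradius r=5.5. Overall, the cross-section is a single solid region. The nearest boundary edge runs (3.89, -3.89)→(4.76, -2.75); distance from the point to it = 1.20 mm. The point is inside the cross-section, 1.20 mm from the nearest boundary — within the 2.4 mm shell band (4 × 0.6).

shell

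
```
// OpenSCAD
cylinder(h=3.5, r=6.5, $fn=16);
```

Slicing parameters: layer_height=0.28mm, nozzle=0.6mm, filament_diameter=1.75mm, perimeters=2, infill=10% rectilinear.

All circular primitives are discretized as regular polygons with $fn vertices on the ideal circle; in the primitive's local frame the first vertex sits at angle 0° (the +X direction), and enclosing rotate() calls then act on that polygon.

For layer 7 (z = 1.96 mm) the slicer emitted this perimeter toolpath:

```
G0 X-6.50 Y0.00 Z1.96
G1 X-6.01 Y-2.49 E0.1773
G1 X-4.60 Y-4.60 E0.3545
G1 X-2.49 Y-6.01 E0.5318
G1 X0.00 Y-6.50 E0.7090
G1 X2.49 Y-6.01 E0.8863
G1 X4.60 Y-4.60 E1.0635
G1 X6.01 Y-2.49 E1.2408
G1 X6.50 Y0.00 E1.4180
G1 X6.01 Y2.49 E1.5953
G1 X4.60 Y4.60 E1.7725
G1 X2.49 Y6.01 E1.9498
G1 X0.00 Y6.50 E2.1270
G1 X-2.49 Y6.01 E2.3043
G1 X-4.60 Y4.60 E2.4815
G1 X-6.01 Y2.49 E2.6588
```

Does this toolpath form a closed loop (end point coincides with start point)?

Start point (G0): (-6.50, 0.00). End point (last G1): the path does not return to the start — open.

no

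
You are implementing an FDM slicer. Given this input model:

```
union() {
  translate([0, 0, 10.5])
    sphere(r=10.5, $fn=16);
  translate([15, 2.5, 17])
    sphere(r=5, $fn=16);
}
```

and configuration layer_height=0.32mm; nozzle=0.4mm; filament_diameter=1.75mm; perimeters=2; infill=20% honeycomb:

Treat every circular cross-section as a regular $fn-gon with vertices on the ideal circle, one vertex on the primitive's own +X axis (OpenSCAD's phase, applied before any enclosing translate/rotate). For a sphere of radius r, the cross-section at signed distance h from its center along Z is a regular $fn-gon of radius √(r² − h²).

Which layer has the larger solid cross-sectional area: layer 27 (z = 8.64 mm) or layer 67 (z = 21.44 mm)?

Layer 27 (z = 8.64): the r=10.5 sphere slices to a regular 16-gon of circumradius 10.334 (√(r²−h²) with h=1.86 from center) (area = (16/2)·10.334²·sin(360°/16) = 326.94 mm²); the sphere at (15, 2.5) is not intersected at this z (|z−center|=8.360 > r=5); Combining (union): only the r=10.5 sphere is present, so the union is just that shape — area = 326.94 mm². So its area = 326.94 mm². Layer 67 (z = 21.44): the sphere is absent (|z−center|=10.940 > r=10.5); the sphere at (15, 2.5): section is a regular 16-gon, circumradius = √(r²−h²) = √(5²−4.44²) = 2.299 (area = (16/2)·2.299²·sin(360°/16) = 16.18 mm²); Combining (union): only the r=5 sphere at (15, 2.5) is present, so the union is just that shape — area = 16.18 mm². So its area = 16.18 mm². Layer 27 is larger (326.94 vs 16.18 mm²).

layer 27 (z = 8.64 mm)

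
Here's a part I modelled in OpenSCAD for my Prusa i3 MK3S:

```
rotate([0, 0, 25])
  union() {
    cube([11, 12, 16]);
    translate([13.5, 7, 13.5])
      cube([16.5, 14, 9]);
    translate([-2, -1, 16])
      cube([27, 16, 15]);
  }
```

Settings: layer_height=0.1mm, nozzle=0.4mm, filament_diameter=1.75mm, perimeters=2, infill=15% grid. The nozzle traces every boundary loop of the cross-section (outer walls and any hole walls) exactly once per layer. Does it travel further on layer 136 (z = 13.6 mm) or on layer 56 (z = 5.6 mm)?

Layer 136 (z = 13.6): the cube (footprint 11×12) is included at this height (perimeter 46.00 mm); the cube at (13.5, 7) is present — its section is the full 16.5×14 rectangle (perimeter 61.00 mm); the cube at (-2, -1) is absent (z outside [16, 31]); Merging all regions: the 2 present regions are separate (no shared area or edge), so areas and boundary lengths simply add and each stays a separate island — boundary = 107.00 mm; (whole slice rotated 25° about Z — lengths, areas and connectivity unchanged). So its perimeter = 107.00 mm. Layer 56 (z = 5.6): the cube is present — its section is the full 11×12 rectangle (perimeter 46.00 mm); the cube at (13.5, 7) is not intersected at this z (z outside [13.5, 22.5]); the cube at (-2, -1) does not reach this height (z outside [16, 31]); Taking the union: only the 11×12 cube is present, so the union is just that shape — boundary = 46.00 mm; (whole slice rotated 25° about Z — lengths, areas and connectivity unchanged). So its perimeter = 46.00 mm. Layer 136 is larger (107.00 vs 46.00 mm).

layer 136 (z = 13.6 mm)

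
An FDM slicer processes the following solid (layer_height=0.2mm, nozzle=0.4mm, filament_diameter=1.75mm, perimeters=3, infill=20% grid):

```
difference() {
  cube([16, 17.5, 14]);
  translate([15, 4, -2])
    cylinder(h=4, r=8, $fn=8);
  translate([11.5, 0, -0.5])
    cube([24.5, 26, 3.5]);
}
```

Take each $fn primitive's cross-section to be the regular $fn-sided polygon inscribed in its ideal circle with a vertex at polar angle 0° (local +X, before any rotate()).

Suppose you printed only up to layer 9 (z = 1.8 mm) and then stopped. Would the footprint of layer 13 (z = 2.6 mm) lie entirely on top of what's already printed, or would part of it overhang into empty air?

part overhangs

Compare the two slices. At z = 1.8: the cube (footprint 16×17.5) is included at this height (area 280.00 mm²); the r=8 cylinder at (15, 4) contributes a regular 8-gon of circumradius 8 (area = (8/2)·8.000²·sin(360°/8) = 181.02 mm²); the 24.5×26 cube at (11.5, 0) contributes its full rectangle (area 637.00 mm²); Subtracting the remaining from the first: starting from the 16×17.5 cube (280.00 mm²), the r=8 cylinder at (15, 4) partially overlaps it — only the 85.73 mm² overlap (of its 181.02 mm²) is removed, clipping the outline; the 24.5×26 cube at (11.5, 0) partially overlaps it — only the 27.49 mm² overlap (of its 637.00 mm²) is removed, clipping the outline — area = 166.77 mm². At z = 2.6: the cube (footprint 16×17.5) is included at this height (area 280.00 mm²); the cylinder at (15, 4) is not intersected at this z (z outside [-2, 2]); the cube at (11.5, 0) is present — its section is the full 24.5×26 rectangle (area 637.00 mm²); After the difference (first − rest): starting from the 16×17.5 cube (280.00 mm²), the 24.5×26 cube at (11.5, 0) partially overlaps it — only the 78.75 mm² overlap (of its 637.00 mm²) is removed, clipping the outline — area = 201.25 mm². Checking containment: at z = 2.6 the cross-section extends beyond the z = 1.8 cross-section by about 34.48 mm².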